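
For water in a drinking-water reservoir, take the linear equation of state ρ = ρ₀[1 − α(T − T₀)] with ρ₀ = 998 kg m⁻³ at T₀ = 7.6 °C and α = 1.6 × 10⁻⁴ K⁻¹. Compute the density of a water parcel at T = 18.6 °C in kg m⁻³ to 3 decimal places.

996.244 kg m⁻³

T − T₀ = +11.0 K.
Bracket = 1 − α·(+11.0) = 1 + (-1.76 × 10⁻³) = 0.9982400.
ρ = 998 × 0.9982400 = 996.244 kg m⁻³.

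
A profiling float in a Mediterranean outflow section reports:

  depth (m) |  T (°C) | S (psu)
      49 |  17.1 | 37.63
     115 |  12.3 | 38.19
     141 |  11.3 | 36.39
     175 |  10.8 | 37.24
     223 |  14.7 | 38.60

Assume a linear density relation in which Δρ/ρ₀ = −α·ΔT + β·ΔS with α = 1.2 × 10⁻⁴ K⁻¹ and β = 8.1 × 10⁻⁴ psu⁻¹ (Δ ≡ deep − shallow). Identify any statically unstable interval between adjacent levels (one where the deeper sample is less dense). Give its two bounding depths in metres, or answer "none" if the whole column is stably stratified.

115–141 m

Evaluate Δρ/ρ₀ = −αΔT + βΔS across each adjacent pair:
  49–115 m: −αΔT+βΔS = −(1.2 × 10⁻⁴)(-4.8)+(8.1 × 10⁻⁴)(+0.56) = 1.0 × 10⁻³ → stable
  115–141 m: −αΔT+βΔS = −(1.2 × 10⁻⁴)(-1.0)+(8.1 × 10⁻⁴)(-1.80) = -1.3 × 10⁻³ → UNSTABLE
  141–175 m: −αΔT+βΔS = −(1.2 × 10⁻⁴)(-0.5)+(8.1 × 10⁻⁴)(+0.85) = 7.5 × 10⁻⁴ → stable
  175–223 m: −αΔT+βΔS = −(1.2 × 10⁻⁴)(+3.9)+(8.1 × 10⁻⁴)(+1.36) = 6.3 × 10⁻⁴ → stable
The 115–141 m interval has Δρ < 0: lighter water underlies denser water.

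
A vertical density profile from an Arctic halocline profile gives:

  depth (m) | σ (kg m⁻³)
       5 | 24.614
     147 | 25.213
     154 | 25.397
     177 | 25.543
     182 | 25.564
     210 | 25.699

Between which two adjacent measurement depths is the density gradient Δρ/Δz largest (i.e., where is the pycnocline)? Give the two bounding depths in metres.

147–154 m

Compute the density gradient over each adjacent pair:
  5–147 m: Δρ/Δz = 0.599/142 = 4.2 × 10⁻³ kg m⁻⁴
  147–154 m: Δρ/Δz = 0.184/7 = 0.026 kg m⁻⁴
  154–177 m: Δρ/Δz = 0.146/23 = 6.3 × 10⁻³ kg m⁻⁴
  177–182 m: Δρ/Δz = 0.021/5 = 4.2 × 10⁻³ kg m⁻⁴
  182–210 m: Δρ/Δz = 0.135/28 = 4.8 × 10⁻³ kg m⁻⁴
The largest gradient is in the 147–154 m interval — the pycnocline.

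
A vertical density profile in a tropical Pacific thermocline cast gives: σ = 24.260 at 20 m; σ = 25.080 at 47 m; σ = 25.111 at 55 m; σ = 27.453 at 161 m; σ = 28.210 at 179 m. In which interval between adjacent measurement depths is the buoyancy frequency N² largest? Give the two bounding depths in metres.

161–179 m

Compute the density gradient over each adjacent pair:
  20–47 m: Δρ/Δz = 0.820/27 = 0.030 kg m⁻⁴
  47–55 m: Δρ/Δz = 0.031/8 = 3.9 × 10⁻³ kg m⁻⁴
  55–161 m: Δρ/Δz = 2.342/106 = 0.022 kg m⁻⁴
  161–179 m: Δρ/Δz = 0.757/18 = 0.042 kg m⁻⁴
The largest gradient is in the 161–179 m interval — the pycnocline.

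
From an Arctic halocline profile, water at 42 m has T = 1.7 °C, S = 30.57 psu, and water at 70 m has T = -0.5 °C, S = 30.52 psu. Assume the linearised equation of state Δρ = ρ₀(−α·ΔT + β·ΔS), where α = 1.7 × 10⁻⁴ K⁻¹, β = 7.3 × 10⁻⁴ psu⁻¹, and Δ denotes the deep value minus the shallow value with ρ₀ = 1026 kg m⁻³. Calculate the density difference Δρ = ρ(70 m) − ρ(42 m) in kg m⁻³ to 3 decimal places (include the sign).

+0.346 kg m⁻³

ΔT = -2.2 K, ΔS = -0.05 psu (deep − shallow).
Δρ/ρ₀ = −(1.7 × 10⁻⁴)(-2.2) + (7.3 × 10⁻⁴)(-0.05) = 3.375 × 10⁻⁴.
Δρ = 1026 × (3.375 × 10⁻⁴) = +0.346 kg m⁻³.
Positive Δρ: denser below, stable.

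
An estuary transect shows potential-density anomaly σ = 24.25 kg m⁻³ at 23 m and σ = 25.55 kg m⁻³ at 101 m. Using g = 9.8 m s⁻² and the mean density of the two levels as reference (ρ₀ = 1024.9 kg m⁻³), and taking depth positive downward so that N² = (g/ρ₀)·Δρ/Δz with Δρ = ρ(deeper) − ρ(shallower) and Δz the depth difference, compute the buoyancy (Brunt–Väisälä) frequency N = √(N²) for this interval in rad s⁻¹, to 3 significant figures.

0.0126 rad s⁻¹

Δρ = 1025.55 − 1024.25 = 1.30 kg m⁻³ over Δz = 101 − 23 = 78 m.
N² = (9.8/1024.9) × (1.30/78) = 1.5937 × 10⁻⁴ s⁻².
N = √(1.5937 × 10⁻⁴) = 0.012624 rad s⁻¹ ≈ 0.0126 rad s⁻¹.
A positive N² confirms static stability across the interval.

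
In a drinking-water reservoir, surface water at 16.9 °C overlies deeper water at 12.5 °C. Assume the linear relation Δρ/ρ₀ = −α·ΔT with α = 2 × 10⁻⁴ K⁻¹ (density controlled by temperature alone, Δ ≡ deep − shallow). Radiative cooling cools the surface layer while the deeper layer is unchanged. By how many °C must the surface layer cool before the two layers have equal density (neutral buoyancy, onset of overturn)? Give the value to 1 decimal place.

4.4 °C

With temperature the only control, equal density requires T_surf′ = T_deep.
T_surf′ = 12.5 °C.
Cooling required: 16.9 − 12.5 = 4.4 °C.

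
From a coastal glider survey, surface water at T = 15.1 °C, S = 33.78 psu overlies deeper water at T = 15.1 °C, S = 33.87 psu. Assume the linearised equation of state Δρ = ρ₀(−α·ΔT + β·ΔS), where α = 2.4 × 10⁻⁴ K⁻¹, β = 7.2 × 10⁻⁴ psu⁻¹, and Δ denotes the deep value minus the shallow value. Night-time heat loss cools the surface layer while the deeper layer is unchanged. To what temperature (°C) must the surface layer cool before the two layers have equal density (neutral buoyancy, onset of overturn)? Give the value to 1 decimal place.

14.8 °C

Neutral buoyancy requires Δρ = 0, i.e. −α(T_deep − T_surf′) + β(S_deep − S_surf) = 0.
T_surf′ = T_deep − (β/α)·ΔS = 15.1 − (7.2 × 10⁻⁴/2.4 × 10⁻⁴)·(+0.09) = 14.830 °C.
Cooling required: 15.1 − (14.830) = 0.270 °C.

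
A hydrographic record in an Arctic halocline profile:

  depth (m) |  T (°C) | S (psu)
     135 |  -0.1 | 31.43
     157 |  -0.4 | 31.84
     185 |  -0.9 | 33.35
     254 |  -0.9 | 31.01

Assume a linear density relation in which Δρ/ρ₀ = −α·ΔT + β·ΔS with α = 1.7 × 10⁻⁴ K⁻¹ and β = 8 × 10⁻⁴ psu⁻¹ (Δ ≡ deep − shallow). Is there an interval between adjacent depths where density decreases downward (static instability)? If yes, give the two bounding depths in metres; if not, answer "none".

185–254 m

Evaluate Δρ/ρ₀ = −αΔT + βΔS across each adjacent pair:
  135–157 m: −αΔT+βΔS = −(1.7 × 10⁻⁴)(-0.3)+(8 × 10⁻⁴)(+0.41) = 3.8 × 10⁻⁴ → stable
  157–185 m: −αΔT+βΔS = −(1.7 × 10⁻⁴)(-0.5)+(8 × 10⁻⁴)(+1.51) = 1.3 × 10⁻³ → stable
  185–254 m: −αΔT+βΔS = −(1.7 × 10⁻⁴)(+0.0)+(8 × 10⁻⁴)(-2.34) = -1.9 × 10⁻³ → UNSTABLE
The 185–254 m interval has Δρ < 0: lighter water underlies denser water.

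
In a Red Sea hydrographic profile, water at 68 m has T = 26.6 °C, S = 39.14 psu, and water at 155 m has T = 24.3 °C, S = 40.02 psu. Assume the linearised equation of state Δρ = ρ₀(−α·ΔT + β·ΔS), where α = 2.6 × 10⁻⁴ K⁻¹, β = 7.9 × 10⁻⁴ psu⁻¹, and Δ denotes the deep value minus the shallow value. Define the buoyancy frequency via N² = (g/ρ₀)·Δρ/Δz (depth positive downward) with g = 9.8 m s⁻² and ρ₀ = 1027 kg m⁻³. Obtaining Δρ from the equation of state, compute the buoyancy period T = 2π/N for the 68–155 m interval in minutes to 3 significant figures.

ΔT = -2.3 K, ΔS = +0.88 psu (deep − shallow).
Δρ/ρ₀ = −αΔT + βΔS = 5.98 × 10⁻⁴ + 6.952 × 10⁻⁴ = 1.2932 × 10⁻³, so Δρ ≈ 1.328 kg m⁻³.
N² = (g/ρ₀)·Δρ/Δz = g·(Δρ/ρ₀)/Δz = 9.8 × 1.2932 × 10⁻³ / 87 = 1.4567 × 10⁻⁴ s⁻².
N = √(1.4567 × 10⁻⁴) = 0.012069 rad s⁻¹ → T = 2π/N = 520.61 s = 8.6768 min ≈ 8.68 min.

8.68 min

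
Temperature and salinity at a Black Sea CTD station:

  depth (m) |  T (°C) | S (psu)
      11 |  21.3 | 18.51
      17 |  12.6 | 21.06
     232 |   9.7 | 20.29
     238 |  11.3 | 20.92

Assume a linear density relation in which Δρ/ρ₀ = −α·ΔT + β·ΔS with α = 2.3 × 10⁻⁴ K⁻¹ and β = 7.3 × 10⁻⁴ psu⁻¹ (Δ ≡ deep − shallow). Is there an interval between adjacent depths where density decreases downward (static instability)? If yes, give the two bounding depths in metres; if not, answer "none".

Evaluate Δρ/ρ₀ = −αΔT + βΔS across each adjacent pair:
  11–17 m: −αΔT+βΔS = −(2.3 × 10⁻⁴)(-8.7)+(7.3 × 10⁻⁴)(+2.55) = 3.9 × 10⁻³ → stable
  17–232 m: −αΔT+βΔS = −(2.3 × 10⁻⁴)(-2.9)+(7.3 × 10⁻⁴)(-0.77) = 1.0 × 10⁻⁴ → stable
  232–238 m: −αΔT+βΔS = −(2.3 × 10⁻⁴)(+1.6)+(7.3 × 10⁻⁴)(+0.63) = 9.2 × 10⁻⁵ → stable
Every interval has Δρ > 0: the column is stably stratified throughout.

none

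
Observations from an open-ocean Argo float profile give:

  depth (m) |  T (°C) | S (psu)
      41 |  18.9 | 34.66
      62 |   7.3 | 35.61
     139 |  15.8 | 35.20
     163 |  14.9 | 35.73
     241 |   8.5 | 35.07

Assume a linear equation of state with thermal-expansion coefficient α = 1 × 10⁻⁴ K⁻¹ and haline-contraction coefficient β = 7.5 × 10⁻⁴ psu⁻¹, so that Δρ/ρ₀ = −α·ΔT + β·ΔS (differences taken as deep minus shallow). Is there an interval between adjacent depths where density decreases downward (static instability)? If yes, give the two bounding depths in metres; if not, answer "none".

Evaluate Δρ/ρ₀ = −αΔT + βΔS across each adjacent pair:
  41–62 m: −αΔT+βΔS = −(1 × 10⁻⁴)(-11.6)+(7.5 × 10⁻⁴)(+0.95) = 1.9 × 10⁻³ → stable
  62–139 m: −αΔT+βΔS = −(1 × 10⁻⁴)(+8.5)+(7.5 × 10⁻⁴)(-0.41) = -1.2 × 10⁻³ → UNSTABLE
  139–163 m: −αΔT+βΔS = −(1 × 10⁻⁴)(-0.9)+(7.5 × 10⁻⁴)(+0.53) = 4.9 × 10⁻⁴ → stable
  163–241 m: −αΔT+βΔS = −(1 × 10⁻⁴)(-6.4)+(7.5 × 10⁻⁴)(-0.66) = 1.5 × 10⁻⁴ → stable
The 62–139 m interval has Δρ < 0: lighter water underlies denser water.

62–139 m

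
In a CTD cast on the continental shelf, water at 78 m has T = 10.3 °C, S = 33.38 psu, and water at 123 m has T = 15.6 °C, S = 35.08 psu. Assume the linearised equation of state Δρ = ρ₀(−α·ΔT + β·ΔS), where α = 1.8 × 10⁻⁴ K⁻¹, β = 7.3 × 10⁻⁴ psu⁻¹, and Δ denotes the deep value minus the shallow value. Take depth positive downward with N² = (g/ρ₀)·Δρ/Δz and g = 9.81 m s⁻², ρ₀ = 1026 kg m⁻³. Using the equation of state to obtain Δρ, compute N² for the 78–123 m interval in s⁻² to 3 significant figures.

6.26 × 10⁻⁵ s⁻²

ΔT = +5.3 K, ΔS = +1.70 psu (deep − shallow).
Δρ/ρ₀ = −αΔT + βΔS = -9.54 × 10⁻⁴ + 1.241 × 10⁻³ = 2.87 × 10⁻⁴, so Δρ ≈ 0.2945 kg m⁻³.
N² = (g/ρ₀)·Δρ/Δz = g·(Δρ/ρ₀)/Δz = 9.81 × 2.87 × 10⁻⁴ / 45 = 6.2566 × 10⁻⁵ s⁻² ≈ 6.26 × 10⁻⁵ s⁻².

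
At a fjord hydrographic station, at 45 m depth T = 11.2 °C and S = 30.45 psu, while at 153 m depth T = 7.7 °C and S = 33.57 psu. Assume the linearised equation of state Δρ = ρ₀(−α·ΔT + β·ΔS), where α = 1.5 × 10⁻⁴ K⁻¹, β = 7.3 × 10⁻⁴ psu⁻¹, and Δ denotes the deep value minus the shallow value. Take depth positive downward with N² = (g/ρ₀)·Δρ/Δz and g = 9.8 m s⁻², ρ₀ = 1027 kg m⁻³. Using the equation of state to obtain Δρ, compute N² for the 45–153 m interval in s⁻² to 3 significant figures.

2.54 × 10⁻⁴ s⁻²

ΔT = -3.5 K, ΔS = +3.12 psu (deep − shallow).
Δρ/ρ₀ = −αΔT + βΔS = 5.25 × 10⁻⁴ + 2.2776 × 10⁻³ = 2.8026 × 10⁻³, so Δρ ≈ 2.878 kg m⁻³.
N² = (g/ρ₀)·Δρ/Δz = g·(Δρ/ρ₀)/Δz = 9.8 × 2.8026 × 10⁻³ / 108 = 2.5431 × 10⁻⁴ s⁻² ≈ 2.54 × 10⁻⁴ s⁻².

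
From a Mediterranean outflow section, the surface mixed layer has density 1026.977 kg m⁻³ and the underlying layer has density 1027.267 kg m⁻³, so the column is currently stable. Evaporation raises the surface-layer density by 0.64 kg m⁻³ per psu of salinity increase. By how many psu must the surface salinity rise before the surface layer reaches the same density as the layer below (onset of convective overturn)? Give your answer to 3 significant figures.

0.453 psu

Density deficit of the surface layer: 1027.267 − 1026.977 = 0.29 kg m⁻³.
Required change = 0.29 / 0.64 = 0.453 psu.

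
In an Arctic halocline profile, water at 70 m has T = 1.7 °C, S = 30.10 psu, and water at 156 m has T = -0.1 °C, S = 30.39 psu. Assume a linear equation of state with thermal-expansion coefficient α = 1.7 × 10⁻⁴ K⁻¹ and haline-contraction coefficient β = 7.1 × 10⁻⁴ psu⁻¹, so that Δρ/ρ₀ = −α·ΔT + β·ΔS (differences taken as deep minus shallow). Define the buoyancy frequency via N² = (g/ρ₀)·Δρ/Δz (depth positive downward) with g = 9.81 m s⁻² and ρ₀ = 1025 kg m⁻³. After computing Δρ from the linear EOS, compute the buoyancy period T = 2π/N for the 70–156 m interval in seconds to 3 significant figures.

ΔT = -1.8 K, ΔS = +0.29 psu (deep − shallow).
Δρ/ρ₀ = −αΔT + βΔS = 3.06 × 10⁻⁴ + 2.059 × 10⁻⁴ = 5.119 × 10⁻⁴, so Δρ ≈ 0.5247 kg m⁻³.
N² = (g/ρ₀)·Δρ/Δz = g·(Δρ/ρ₀)/Δz = 9.81 × 5.119 × 10⁻⁴ / 86 = 5.8392 × 10⁻⁵ s⁻².
N = √(5.8392 × 10⁻⁵) = 7.6415 × 10⁻³ rad s⁻¹ → T = 2π/N = 822.25 s ≈ 822 s.

822 s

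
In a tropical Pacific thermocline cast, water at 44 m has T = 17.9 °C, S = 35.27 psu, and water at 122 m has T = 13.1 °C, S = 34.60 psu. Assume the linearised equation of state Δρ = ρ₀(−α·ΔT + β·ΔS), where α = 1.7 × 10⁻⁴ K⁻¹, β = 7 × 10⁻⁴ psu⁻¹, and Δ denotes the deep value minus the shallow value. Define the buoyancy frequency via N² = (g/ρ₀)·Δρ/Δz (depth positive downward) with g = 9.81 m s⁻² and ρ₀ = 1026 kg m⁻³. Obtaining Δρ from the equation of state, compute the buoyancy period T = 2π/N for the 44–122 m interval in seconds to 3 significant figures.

ΔT = -4.8 K, ΔS = -0.67 psu (deep − shallow).
Δρ/ρ₀ = −αΔT + βΔS = 8.16 × 10⁻⁴ − 4.69 × 10⁻⁴ = 3.47 × 10⁻⁴, so Δρ ≈ 0.3560 kg m⁻³.
N² = (g/ρ₀)·Δρ/Δz = g·(Δρ/ρ₀)/Δz = 9.81 × 3.47 × 10⁻⁴ / 78 = 4.3642 × 10⁻⁵ s⁻².
N = √(4.3642 × 10⁻⁵) = 6.6062 × 10⁻³ rad s⁻¹ → T = 2π/N = 951.10 s ≈ 951 s.

951 s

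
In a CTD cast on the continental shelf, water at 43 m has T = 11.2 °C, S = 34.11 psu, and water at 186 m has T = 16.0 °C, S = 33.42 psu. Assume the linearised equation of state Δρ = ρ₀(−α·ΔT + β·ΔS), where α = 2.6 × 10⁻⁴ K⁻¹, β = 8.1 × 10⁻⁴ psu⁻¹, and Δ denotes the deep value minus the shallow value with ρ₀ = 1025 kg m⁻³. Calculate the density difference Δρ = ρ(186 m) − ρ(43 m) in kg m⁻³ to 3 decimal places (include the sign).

-1.852 kg m⁻³

ΔT = +4.8 K, ΔS = -0.69 psu (deep − shallow).
Δρ/ρ₀ = −(2.6 × 10⁻⁴)(+4.8) + (8.1 × 10⁻⁴)(-0.69) = -1.8069 × 10⁻³.
Δρ = 1025 × (-1.8069 × 10⁻³) = -1.852 kg m⁻³.
Negative Δρ: lighter below, statically unstable.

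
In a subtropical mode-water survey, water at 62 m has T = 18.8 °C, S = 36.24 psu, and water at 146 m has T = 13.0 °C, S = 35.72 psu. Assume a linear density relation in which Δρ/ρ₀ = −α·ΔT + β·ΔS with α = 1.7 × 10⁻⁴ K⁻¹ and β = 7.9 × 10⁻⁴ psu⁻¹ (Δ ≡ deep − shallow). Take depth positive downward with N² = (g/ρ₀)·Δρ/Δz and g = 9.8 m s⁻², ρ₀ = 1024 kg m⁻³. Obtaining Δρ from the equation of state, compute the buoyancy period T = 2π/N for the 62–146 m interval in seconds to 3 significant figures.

767 s

ΔT = -5.8 K, ΔS = -0.52 psu (deep − shallow).
Δρ/ρ₀ = −αΔT + βΔS = 9.86 × 10⁻⁴ − 4.108 × 10⁻⁴ = 5.752 × 10⁻⁴, so Δρ ≈ 0.5890 kg m⁻³.
N² = (g/ρ₀)·Δρ/Δz = g·(Δρ/ρ₀)/Δz = 9.8 × 5.752 × 10⁻⁴ / 84 = 6.7107 × 10⁻⁵ s⁻².
N = √(6.7107 × 10⁻⁵) = 8.1919 × 10⁻³ rad s⁻¹ → T = 2π/N = 767.00 s ≈ 767 s.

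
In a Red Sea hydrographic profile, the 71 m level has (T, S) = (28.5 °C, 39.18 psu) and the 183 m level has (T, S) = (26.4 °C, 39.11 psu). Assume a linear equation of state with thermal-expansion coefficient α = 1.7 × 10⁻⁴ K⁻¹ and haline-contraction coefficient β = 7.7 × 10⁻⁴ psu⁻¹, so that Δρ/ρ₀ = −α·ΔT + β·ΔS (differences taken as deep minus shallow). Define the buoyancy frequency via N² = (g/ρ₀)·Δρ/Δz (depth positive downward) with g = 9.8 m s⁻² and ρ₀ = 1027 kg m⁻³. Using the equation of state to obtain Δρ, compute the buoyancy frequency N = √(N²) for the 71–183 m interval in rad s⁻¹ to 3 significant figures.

5.15 × 10⁻³ rad s⁻¹

ΔT = -2.1 K, ΔS = -0.07 psu (deep − shallow).
Δρ/ρ₀ = −αΔT + βΔS = 3.57 × 10⁻⁴ − 5.39 × 10⁻⁵ = 3.031 × 10⁻⁴, so Δρ ≈ 0.3113 kg m⁻³.
N² = (g/ρ₀)·Δρ/Δz = g·(Δρ/ρ₀)/Δz = 9.8 × 3.031 × 10⁻⁴ / 112 = 2.6521 × 10⁻⁵ s⁻².
N = √(2.6521 × 10⁻⁵) = 5.1499 × 10⁻³ rad s⁻¹ ≈ 5.15 × 10⁻³ rad s⁻¹.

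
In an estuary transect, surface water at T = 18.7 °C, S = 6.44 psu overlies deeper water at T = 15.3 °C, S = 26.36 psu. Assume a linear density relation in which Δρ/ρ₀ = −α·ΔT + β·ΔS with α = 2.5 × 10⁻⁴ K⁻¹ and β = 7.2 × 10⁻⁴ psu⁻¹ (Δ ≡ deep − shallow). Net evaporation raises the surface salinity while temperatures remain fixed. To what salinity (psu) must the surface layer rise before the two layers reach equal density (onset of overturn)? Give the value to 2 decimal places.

27.54 psu

Neutral buoyancy requires −α(T_deep − T_surf) + β(S_deep − S_surf′) = 0.
S_surf′ = S_deep − (α/β)·ΔT = 26.36 − (2.5 × 10⁻⁴/7.2 × 10⁻⁴)·(-3.4) = 27.5406 psu.
Increase required: 27.5406 − 6.44 = 21.1006 psu.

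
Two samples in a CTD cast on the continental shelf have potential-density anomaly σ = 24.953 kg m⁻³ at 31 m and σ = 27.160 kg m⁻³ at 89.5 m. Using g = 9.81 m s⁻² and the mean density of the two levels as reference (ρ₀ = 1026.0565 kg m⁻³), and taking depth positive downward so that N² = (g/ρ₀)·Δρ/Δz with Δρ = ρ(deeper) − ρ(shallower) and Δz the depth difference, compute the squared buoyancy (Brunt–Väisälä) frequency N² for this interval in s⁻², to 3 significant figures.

3.61 × 10⁻⁴ s⁻²

Δρ = 1027.160 − 1024.953 = 2.207 kg m⁻³ over Δz = 89.5 − 31 = 58.5 m.
N² = (9.81/1026.0565) × (2.207/58.5) = 3.6070 × 10⁻⁴ s⁻² ≈ 3.61 × 10⁻⁴ s⁻².
N² > 0, so the interval is statically stable.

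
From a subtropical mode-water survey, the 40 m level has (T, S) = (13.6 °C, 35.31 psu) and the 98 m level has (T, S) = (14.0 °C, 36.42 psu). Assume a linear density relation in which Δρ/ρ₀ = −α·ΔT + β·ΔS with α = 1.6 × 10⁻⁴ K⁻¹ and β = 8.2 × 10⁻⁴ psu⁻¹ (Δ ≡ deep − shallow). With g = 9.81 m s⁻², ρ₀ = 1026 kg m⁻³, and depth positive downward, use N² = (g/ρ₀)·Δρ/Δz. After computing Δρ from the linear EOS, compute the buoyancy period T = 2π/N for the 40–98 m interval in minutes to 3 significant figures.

8.75 min

ΔT = +0.4 K, ΔS = +1.11 psu (deep − shallow).
Δρ/ρ₀ = −αΔT + βΔS = -6.40 × 10⁻⁵ + 9.102 × 10⁻⁴ = 8.462 × 10⁻⁴, so Δρ ≈ 0.8682 kg m⁻³.
N² = (g/ρ₀)·Δρ/Δz = g·(Δρ/ρ₀)/Δz = 9.81 × 8.462 × 10⁻⁴ / 58 = 1.4312 × 10⁻⁴ s⁻².
N = √(1.4312 × 10⁻⁴) = 0.011963 rad s⁻¹ → T = 2π/N = 525.22 s = 8.7537 min ≈ 8.75 min.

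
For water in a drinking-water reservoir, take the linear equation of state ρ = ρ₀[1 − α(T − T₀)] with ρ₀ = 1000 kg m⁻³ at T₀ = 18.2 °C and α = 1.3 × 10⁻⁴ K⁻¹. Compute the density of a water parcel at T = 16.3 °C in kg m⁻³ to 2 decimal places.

1000.25 kg m⁻³

T − T₀ = -1.9 K.
Bracket = 1 − α·(-1.9) = 1 + (2.47 × 10⁻⁴) = 1.0002470.
ρ = 1000 × 1.0002470 = 1000.25 kg m⁻³.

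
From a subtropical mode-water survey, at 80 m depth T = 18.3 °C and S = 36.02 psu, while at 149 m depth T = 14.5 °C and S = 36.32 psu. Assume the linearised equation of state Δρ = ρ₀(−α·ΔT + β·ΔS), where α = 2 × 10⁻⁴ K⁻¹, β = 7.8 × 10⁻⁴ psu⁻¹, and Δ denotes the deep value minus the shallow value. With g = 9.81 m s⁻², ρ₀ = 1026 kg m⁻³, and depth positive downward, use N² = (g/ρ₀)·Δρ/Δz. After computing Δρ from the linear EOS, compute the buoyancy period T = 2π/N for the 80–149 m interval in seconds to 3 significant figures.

ΔT = -3.8 K, ΔS = +0.30 psu (deep − shallow).
Δρ/ρ₀ = −αΔT + βΔS = 7.60 × 10⁻⁴ + 2.34 × 10⁻⁴ = 9.94 × 10⁻⁴, so Δρ ≈ 1.020 kg m⁻³.
N² = (g/ρ₀)·Δρ/Δz = g·(Δρ/ρ₀)/Δz = 9.81 × 9.94 × 10⁻⁴ / 69 = 1.4132 × 10⁻⁴ s⁻².
N = √(1.4132 × 10⁻⁴) = 0.011888 rad s⁻¹ → T = 2π/N = 528.53 s ≈ 529 s.

529 s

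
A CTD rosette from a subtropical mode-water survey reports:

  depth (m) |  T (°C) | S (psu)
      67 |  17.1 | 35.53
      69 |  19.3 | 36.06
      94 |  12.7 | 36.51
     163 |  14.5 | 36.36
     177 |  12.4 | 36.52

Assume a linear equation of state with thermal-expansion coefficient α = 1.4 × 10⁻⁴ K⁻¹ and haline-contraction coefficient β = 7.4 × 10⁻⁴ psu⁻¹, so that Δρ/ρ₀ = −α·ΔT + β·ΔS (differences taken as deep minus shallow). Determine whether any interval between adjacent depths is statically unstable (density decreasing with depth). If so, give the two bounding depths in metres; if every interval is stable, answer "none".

94–163 m

Evaluate Δρ/ρ₀ = −αΔT + βΔS across each adjacent pair:
  67–69 m: −αΔT+βΔS = −(1.4 × 10⁻⁴)(+2.2)+(7.4 × 10⁻⁴)(+0.53) = 8.4 × 10⁻⁵ → stable
  69–94 m: −αΔT+βΔS = −(1.4 × 10⁻⁴)(-6.6)+(7.4 × 10⁻⁴)(+0.45) = 1.3 × 10⁻³ → stable
  94–163 m: −αΔT+βΔS = −(1.4 × 10⁻⁴)(+1.8)+(7.4 × 10⁻⁴)(-0.15) = -3.6 × 10⁻⁴ → UNSTABLE
  163–177 m: −αΔT+βΔS = −(1.4 × 10⁻⁴)(-2.1)+(7.4 × 10⁻⁴)(+0.16) = 4.1 × 10⁻⁴ → stable
The 94–163 m interval has Δρ < 0: lighter water underlies denser water.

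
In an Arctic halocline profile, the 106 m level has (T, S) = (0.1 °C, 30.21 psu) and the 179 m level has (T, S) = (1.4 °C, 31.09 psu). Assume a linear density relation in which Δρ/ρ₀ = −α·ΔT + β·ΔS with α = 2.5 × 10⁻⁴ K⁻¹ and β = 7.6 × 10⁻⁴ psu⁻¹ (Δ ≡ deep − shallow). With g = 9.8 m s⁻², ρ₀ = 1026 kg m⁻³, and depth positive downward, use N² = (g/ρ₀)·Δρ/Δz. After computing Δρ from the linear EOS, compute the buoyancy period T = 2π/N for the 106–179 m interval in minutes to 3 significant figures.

15.4 min

ΔT = +1.3 K, ΔS = +0.88 psu (deep − shallow).
Δρ/ρ₀ = −αΔT + βΔS = -3.25 × 10⁻⁴ + 6.688 × 10⁻⁴ = 3.438 × 10⁻⁴, so Δρ ≈ 0.3527 kg m⁻³.
N² = (g/ρ₀)·Δρ/Δz = g·(Δρ/ρ₀)/Δz = 9.8 × 3.438 × 10⁻⁴ / 73 = 4.6154 × 10⁻⁵ s⁻².
N = √(4.6154 × 10⁻⁵) = 6.7937 × 10⁻³ rad s⁻¹ → T = 2π/N = 924.85 s = 15.414 min ≈ 15.4 min.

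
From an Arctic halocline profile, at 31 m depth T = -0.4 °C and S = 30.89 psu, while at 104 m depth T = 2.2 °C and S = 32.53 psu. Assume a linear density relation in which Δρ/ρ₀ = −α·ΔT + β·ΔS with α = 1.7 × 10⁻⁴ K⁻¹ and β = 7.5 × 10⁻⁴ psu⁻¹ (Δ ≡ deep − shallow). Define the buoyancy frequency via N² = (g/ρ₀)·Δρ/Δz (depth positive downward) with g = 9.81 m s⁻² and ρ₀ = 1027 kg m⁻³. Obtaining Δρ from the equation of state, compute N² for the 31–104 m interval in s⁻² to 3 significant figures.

ΔT = +2.6 K, ΔS = +1.64 psu (deep − shallow).
Δρ/ρ₀ = −αΔT + βΔS = -4.42 × 10⁻⁴ + 1.23 × 10⁻³ = 7.88 × 10⁻⁴, so Δρ ≈ 0.8093 kg m⁻³.
N² = (g/ρ₀)·Δρ/Δz = g·(Δρ/ρ₀)/Δz = 9.81 × 7.88 × 10⁻⁴ / 73 = 1.0589 × 10⁻⁴ s⁻² ≈ 1.06 × 10⁻⁴ s⁻².

1.06 × 10⁻⁴ s⁻²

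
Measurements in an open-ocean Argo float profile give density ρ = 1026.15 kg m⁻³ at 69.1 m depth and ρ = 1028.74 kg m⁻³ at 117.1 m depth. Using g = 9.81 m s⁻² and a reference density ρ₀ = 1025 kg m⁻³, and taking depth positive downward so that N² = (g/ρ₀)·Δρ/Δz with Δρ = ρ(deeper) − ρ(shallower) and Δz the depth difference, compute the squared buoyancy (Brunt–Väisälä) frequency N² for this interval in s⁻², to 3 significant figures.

Δρ = 1028.74 − 1026.15 = 2.59 kg m⁻³ over Δz = 117.1 − 69.1 = 48 m.
N² = (9.81/1025) × (2.59/48) = 5.1642 × 10⁻⁴ s⁻² ≈ 5.16 × 10⁻⁴ s⁻².

5.16 × 10⁻⁴ s⁻²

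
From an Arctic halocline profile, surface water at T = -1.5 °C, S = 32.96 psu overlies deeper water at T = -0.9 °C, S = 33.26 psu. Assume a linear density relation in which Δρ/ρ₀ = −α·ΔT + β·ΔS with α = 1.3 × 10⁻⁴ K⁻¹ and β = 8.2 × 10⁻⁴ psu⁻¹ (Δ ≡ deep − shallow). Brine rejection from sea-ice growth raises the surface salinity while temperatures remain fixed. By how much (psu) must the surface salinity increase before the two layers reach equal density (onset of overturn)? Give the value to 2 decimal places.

0.20 psu

Neutral buoyancy requires −α(T_deep − T_surf) + β(S_deep − S_surf′) = 0.
S_surf′ = S_deep − (α/β)·ΔT = 33.26 − (1.3 × 10⁻⁴/8.2 × 10⁻⁴)·(+0.6) = 33.1649 psu.
Increase required: 33.1649 − 32.96 = 0.2049 psu.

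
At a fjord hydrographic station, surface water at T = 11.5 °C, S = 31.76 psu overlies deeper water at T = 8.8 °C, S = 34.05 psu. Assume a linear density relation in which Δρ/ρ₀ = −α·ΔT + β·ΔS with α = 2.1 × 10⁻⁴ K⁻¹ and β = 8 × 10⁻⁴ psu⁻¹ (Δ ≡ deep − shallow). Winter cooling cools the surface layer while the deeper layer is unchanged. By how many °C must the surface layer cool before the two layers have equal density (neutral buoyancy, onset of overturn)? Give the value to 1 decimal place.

11.4 °C

Neutral buoyancy requires Δρ = 0, i.e. −α(T_deep − T_surf′) + β(S_deep − S_surf) = 0.
T_surf′ = T_deep − (β/α)·ΔS = 8.8 − (8 × 10⁻⁴/2.1 × 10⁻⁴)·(+2.29) = 0.076 °C.
Cooling required: 11.5 − (0.076) = 11.424 °C.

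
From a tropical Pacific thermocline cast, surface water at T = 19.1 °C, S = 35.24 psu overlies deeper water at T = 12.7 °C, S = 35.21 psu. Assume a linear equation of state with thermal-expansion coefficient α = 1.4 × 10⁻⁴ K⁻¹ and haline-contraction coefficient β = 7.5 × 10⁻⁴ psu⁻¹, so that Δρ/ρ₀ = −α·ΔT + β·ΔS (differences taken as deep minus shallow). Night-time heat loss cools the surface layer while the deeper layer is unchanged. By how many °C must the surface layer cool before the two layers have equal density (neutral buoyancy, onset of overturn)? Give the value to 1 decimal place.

6.2 °C

Neutral buoyancy requires Δρ = 0, i.e. −α(T_deep − T_surf′) + β(S_deep − S_surf) = 0.
T_surf′ = T_deep − (β/α)·ΔS = 12.7 − (7.5 × 10⁻⁴/1.4 × 10⁻⁴)·(-0.03) = 12.861 °C.
Cooling required: 19.1 − (12.861) = 6.239 °C.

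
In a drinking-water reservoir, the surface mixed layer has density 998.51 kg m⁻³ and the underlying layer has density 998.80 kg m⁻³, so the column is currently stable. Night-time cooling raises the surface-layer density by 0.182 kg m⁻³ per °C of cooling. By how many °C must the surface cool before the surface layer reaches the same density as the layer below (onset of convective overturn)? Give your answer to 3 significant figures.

1.59 °C

Density deficit of the surface layer: 998.80 − 998.51 = 0.29 kg m⁻³.
Required change = 0.29 / 0.182 = 1.59 °C.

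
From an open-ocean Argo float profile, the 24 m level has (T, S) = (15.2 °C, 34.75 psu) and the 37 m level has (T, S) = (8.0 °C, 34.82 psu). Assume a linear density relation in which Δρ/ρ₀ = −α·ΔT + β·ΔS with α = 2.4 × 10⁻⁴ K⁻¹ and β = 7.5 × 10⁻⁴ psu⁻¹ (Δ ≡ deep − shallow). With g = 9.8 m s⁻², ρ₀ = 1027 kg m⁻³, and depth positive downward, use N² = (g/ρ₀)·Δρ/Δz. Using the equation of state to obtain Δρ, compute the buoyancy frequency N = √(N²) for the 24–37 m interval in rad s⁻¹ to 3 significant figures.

ΔT = -7.2 K, ΔS = +0.07 psu (deep − shallow).
Δρ/ρ₀ = −αΔT + βΔS = 1.728 × 10⁻³ + 5.25 × 10⁻⁵ = 1.7805 × 10⁻³, so Δρ ≈ 1.829 kg m⁻³.
N² = (g/ρ₀)·Δρ/Δz = g·(Δρ/ρ₀)/Δz = 9.8 × 1.7805 × 10⁻³ / 13 = 1.3422 × 10⁻³ s⁻².
N = √(1.3422 × 10⁻³) = 0.036636 rad s⁻¹ ≈ 0.0366 rad s⁻¹.

0.0366 rad s⁻¹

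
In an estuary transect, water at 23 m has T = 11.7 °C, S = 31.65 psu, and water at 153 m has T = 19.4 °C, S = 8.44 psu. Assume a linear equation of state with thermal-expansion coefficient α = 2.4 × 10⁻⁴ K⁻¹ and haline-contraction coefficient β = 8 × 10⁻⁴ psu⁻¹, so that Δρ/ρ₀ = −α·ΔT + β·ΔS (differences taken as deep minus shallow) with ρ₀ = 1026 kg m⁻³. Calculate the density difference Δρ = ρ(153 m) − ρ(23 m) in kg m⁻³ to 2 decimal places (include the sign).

ΔT = +7.7 K, ΔS = -23.21 psu (deep − shallow).
Δρ/ρ₀ = −(2.4 × 10⁻⁴)(+7.7) + (8 × 10⁻⁴)(-23.21) = -0.020416.
Δρ = 1026 × (-0.020416) = -20.95 kg m⁻³.
Negative Δρ: lighter below, statically unstable.

-20.95 kg m⁻³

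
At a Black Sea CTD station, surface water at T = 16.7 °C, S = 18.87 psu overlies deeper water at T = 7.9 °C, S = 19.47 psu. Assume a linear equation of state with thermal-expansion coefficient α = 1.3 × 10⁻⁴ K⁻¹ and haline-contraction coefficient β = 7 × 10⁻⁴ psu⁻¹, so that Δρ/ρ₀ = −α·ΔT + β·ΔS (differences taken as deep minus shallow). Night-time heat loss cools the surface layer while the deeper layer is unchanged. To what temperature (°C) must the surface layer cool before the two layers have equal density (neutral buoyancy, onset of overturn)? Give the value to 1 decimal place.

Neutral buoyancy requires Δρ = 0, i.e. −α(T_deep − T_surf′) + β(S_deep − S_surf) = 0.
T_surf′ = T_deep − (β/α)·ΔS = 7.9 − (7 × 10⁻⁴/1.3 × 10⁻⁴)·(+0.60) = 4.669 °C.
Cooling required: 16.7 − (4.669) = 12.031 °C.

4.7 °C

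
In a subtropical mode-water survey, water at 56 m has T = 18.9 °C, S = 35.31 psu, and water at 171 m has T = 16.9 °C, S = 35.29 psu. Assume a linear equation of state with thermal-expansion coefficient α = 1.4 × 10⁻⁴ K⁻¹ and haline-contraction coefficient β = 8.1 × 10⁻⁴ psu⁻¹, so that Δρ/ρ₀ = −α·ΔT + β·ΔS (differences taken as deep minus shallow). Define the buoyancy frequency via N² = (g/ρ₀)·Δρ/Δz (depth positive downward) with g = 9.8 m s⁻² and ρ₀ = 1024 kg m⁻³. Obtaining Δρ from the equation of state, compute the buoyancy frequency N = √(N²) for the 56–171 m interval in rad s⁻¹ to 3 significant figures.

4.74 × 10⁻³ rad s⁻¹

ΔT = -2.0 K, ΔS = -0.02 psu (deep − shallow).
Δρ/ρ₀ = −αΔT + βΔS = 2.80 × 10⁻⁴ − 1.62 × 10⁻⁵ = 2.638 × 10⁻⁴, so Δρ ≈ 0.2701 kg m⁻³.
N² = (g/ρ₀)·Δρ/Δz = g·(Δρ/ρ₀)/Δz = 9.8 × 2.638 × 10⁻⁴ / 115 = 2.2480 × 10⁻⁵ s⁻².
N = √(2.2480 × 10⁻⁵) = 4.7413 × 10⁻³ rad s⁻¹ ≈ 4.74 × 10⁻³ rad s⁻¹.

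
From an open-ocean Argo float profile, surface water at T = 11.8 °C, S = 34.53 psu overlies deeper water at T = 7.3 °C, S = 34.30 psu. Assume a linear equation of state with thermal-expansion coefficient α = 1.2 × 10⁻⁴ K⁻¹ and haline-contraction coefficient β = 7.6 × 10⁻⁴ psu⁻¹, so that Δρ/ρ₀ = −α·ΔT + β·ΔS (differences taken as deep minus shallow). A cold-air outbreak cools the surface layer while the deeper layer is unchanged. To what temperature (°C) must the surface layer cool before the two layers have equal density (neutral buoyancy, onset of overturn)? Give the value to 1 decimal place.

Neutral buoyancy requires Δρ = 0, i.e. −α(T_deep − T_surf′) + β(S_deep − S_surf) = 0.
T_surf′ = T_deep − (β/α)·ΔS = 7.3 − (7.6 × 10⁻⁴/1.2 × 10⁻⁴)·(-0.23) = 8.757 °C.
Cooling required: 11.8 − (8.757) = 3.043 °C.

8.8 °C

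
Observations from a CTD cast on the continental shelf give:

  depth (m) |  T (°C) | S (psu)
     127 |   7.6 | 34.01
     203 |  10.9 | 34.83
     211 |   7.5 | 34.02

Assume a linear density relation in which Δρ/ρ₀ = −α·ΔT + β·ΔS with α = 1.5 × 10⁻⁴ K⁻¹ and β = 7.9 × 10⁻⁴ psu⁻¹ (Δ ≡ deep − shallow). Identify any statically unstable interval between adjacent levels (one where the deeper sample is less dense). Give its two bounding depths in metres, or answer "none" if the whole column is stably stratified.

Evaluate Δρ/ρ₀ = −αΔT + βΔS across each adjacent pair:
  127–203 m: −αΔT+βΔS = −(1.5 × 10⁻⁴)(+3.3)+(7.9 × 10⁻⁴)(+0.82) = 1.5 × 10⁻⁴ → stable
  203–211 m: −αΔT+βΔS = −(1.5 × 10⁻⁴)(-3.4)+(7.9 × 10⁻⁴)(-0.81) = -1.3 × 10⁻⁴ → UNSTABLE
The 203–211 m interval has Δρ < 0: lighter water underlies denser water.

203–211 m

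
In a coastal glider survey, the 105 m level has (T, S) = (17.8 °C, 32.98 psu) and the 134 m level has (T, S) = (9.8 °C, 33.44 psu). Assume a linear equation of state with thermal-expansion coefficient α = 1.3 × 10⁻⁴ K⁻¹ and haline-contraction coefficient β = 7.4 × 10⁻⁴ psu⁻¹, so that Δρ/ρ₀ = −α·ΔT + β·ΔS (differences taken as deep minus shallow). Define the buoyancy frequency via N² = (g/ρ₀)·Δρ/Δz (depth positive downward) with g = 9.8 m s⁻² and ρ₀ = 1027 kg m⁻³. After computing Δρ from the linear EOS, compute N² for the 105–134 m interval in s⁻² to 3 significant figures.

ΔT = -8.0 K, ΔS = +0.46 psu (deep − shallow).
Δρ/ρ₀ = −αΔT + βΔS = 1.04 × 10⁻³ + 3.404 × 10⁻⁴ = 1.3804 × 10⁻³, so Δρ ≈ 1.418 kg m⁻³.
N² = (g/ρ₀)·Δρ/Δz = g·(Δρ/ρ₀)/Δz = 9.8 × 1.3804 × 10⁻³ / 29 = 4.6648 × 10⁻⁴ s⁻² ≈ 4.66 × 10⁻⁴ s⁻².

4.66 × 10⁻⁴ s⁻²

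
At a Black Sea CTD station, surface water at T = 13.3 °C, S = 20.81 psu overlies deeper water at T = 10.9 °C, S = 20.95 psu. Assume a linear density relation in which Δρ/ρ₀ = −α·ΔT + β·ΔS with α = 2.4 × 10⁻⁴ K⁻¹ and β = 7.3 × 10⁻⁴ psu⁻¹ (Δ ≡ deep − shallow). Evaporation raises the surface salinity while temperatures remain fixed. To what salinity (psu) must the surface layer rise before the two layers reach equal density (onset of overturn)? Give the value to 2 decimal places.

21.74 psu

Neutral buoyancy requires −α(T_deep − T_surf) + β(S_deep − S_surf′) = 0.
S_surf′ = S_deep − (α/β)·ΔT = 20.95 − (2.4 × 10⁻⁴/7.3 × 10⁻⁴)·(-2.4) = 21.7390 psu.
Increase required: 21.7390 − 20.81 = 0.9290 psu.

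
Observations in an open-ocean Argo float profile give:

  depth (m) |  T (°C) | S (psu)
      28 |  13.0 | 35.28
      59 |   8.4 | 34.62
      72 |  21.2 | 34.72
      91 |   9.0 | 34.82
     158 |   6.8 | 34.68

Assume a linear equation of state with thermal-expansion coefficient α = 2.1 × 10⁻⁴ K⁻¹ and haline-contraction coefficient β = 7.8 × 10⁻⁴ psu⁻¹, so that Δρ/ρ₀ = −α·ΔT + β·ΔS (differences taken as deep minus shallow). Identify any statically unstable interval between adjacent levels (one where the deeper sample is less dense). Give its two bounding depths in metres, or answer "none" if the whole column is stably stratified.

59–72 m

Evaluate Δρ/ρ₀ = −αΔT + βΔS across each adjacent pair:
  28–59 m: −αΔT+βΔS = −(2.1 × 10⁻⁴)(-4.6)+(7.8 × 10⁻⁴)(-0.66) = 4.5 × 10⁻⁴ → stable
  59–72 m: −αΔT+βΔS = −(2.1 × 10⁻⁴)(+12.8)+(7.8 × 10⁻⁴)(+0.10) = -2.6 × 10⁻³ → UNSTABLE
  72–91 m: −αΔT+βΔS = −(2.1 × 10⁻⁴)(-12.2)+(7.8 × 10⁻⁴)(+0.10) = 2.6 × 10⁻³ → stable
  91–158 m: −αΔT+βΔS = −(2.1 × 10⁻⁴)(-2.2)+(7.8 × 10⁻⁴)(-0.14) = 3.5 × 10⁻⁴ → stable
The 59–72 m interval has Δρ < 0: lighter water underlies denser water.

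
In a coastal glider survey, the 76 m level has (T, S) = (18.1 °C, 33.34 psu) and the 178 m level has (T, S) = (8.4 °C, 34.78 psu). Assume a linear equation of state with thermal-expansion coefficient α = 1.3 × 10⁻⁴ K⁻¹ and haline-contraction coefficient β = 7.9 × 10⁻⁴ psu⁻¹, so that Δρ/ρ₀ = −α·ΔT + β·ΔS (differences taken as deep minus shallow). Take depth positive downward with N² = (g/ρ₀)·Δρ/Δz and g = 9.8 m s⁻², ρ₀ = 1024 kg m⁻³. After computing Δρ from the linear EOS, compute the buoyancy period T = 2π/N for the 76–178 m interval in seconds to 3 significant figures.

414 s

ΔT = -9.7 K, ΔS = +1.44 psu (deep − shallow).
Δρ/ρ₀ = −αΔT + βΔS = 1.261 × 10⁻³ + 1.1376 × 10⁻³ = 2.3986 × 10⁻³, so Δρ ≈ 2.456 kg m⁻³.
N² = (g/ρ₀)·Δρ/Δz = g·(Δρ/ρ₀)/Δz = 9.8 × 2.3986 × 10⁻³ / 102 = 2.3045 × 10⁻⁴ s⁻².
N = √(2.3045 × 10⁻⁴) = 0.015181 rad s⁻¹ → T = 2π/N = 413.88 s ≈ 414 s.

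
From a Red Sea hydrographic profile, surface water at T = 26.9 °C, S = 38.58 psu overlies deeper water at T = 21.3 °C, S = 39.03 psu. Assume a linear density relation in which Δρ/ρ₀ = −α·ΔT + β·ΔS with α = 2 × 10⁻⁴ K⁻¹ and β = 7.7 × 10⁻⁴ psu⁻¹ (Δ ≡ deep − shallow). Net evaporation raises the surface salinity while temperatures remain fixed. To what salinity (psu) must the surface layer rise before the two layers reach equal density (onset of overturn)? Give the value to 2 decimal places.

Neutral buoyancy requires −α(T_deep − T_surf) + β(S_deep − S_surf′) = 0.
S_surf′ = S_deep − (α/β)·ΔT = 39.03 − (2 × 10⁻⁴/7.7 × 10⁻⁴)·(-5.6) = 40.4845 psu.
Increase required: 40.4845 − 38.58 = 1.9045 psu.

40.48 psu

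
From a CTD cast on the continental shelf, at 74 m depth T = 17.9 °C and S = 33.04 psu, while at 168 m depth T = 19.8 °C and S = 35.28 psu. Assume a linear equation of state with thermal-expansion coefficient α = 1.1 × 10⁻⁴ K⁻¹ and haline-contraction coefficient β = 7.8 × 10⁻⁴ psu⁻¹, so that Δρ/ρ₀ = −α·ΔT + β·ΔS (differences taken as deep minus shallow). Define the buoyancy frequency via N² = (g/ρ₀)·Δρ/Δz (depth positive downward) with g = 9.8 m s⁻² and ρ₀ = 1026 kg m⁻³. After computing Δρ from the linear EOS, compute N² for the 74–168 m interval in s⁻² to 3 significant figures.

1.60 × 10⁻⁴ s⁻²

ΔT = +1.9 K, ΔS = +2.24 psu (deep − shallow).
Δρ/ρ₀ = −αΔT + βΔS = -2.09 × 10⁻⁴ + 1.7472 × 10⁻³ = 1.5382 × 10⁻³, so Δρ ≈ 1.578 kg m⁻³.
N² = (g/ρ₀)·Δρ/Δz = g·(Δρ/ρ₀)/Δz = 9.8 × 1.5382 × 10⁻³ / 94 = 1.6037 × 10⁻⁴ s⁻² ≈ 1.60 × 10⁻⁴ s⁻².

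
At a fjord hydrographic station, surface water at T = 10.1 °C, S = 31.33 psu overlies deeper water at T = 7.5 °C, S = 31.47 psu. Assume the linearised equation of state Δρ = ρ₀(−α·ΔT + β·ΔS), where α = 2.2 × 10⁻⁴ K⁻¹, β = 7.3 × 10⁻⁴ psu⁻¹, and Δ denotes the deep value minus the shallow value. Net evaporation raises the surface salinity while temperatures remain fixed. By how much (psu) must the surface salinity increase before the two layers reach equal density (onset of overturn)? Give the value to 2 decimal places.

Neutral buoyancy requires −α(T_deep − T_surf) + β(S_deep − S_surf′) = 0.
S_surf′ = S_deep − (α/β)·ΔT = 31.47 − (2.2 × 10⁻⁴/7.3 × 10⁻⁴)·(-2.6) = 32.2536 psu.
Increase required: 32.2536 − 31.33 = 0.9236 psu.

0.92 psu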